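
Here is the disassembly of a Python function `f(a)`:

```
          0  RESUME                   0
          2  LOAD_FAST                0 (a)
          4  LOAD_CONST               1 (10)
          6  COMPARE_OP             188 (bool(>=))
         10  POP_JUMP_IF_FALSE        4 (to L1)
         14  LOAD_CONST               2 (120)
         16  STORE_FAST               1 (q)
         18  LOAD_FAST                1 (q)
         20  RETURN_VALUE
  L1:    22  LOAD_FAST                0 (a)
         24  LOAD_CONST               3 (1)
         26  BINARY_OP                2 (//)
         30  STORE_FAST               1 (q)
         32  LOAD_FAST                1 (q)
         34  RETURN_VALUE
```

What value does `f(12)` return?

120

LOAD_FAST a → push 12. Stack: [12]
LOAD_CONST → push 10. Stack: [12, 10]
COMPARE_OP bool(>=) → 12 vs 10 = True. Stack: [True]
POP_JUMP_IF_FALSE → pop True; no jump. Stack: []
LOAD_CONST → push 120. Stack: [120]
STORE_FAST q → q=120. Stack: []
LOAD_FAST q → push 120. Stack: [120]
RETURN_VALUE → return 120.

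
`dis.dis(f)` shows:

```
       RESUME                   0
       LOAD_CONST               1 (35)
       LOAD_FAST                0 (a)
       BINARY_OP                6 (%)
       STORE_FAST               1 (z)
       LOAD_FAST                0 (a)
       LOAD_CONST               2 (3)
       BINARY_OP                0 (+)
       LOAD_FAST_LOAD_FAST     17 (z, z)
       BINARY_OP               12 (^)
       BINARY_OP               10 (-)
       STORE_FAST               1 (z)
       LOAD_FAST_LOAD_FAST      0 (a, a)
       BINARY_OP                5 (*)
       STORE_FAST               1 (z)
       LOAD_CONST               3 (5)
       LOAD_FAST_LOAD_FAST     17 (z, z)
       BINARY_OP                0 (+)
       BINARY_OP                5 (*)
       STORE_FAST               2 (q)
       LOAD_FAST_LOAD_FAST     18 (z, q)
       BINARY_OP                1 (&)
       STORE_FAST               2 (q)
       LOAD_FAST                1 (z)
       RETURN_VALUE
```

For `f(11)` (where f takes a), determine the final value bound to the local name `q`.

LOAD_CONST → push 35. Stack: [35]
LOAD_FAST a → push 11. Stack: [35, 11]
BINARY_OP % → 35 % 11 = 2. Stack: [2]
STORE_FAST z → z=2. Stack: []
LOAD_FAST a → push 11. Stack: [11]
LOAD_CONST → push 3. Stack: [11, 3]
BINARY_OP + → 11 + 3 = 14. Stack: [14]
LOAD_FAST_LOAD_FAST z,z → push 2,2. Stack: [14, 2, 2]
BINARY_OP ^ → 2 ^ 2 = 0. Stack: [14, 0]
BINARY_OP - → 14 - 0 = 14. Stack: [14]
STORE_FAST z → z=14. Stack: []
LOAD_FAST_LOAD_FAST a,a → push 11,11. Stack: [11, 11]
BINARY_OP * → 11 * 11 = 121. Stack: [121]
STORE_FAST z → z=121. Stack: []
LOAD_CONST → push 5. Stack: [5]
LOAD_FAST_LOAD_FAST z,z → push 121,121. Stack: [5, 121, 121]
BINARY_OP + → 121 + 121 = 242. Stack: [5, 242]
BINARY_OP * → 5 * 242 = 1210. Stack: [1210]
STORE_FAST q → q=1210. Stack: []
LOAD_FAST_LOAD_FAST z,q → push 121,1210. Stack: [121, 1210]
BINARY_OP & → 121 & 1210 = 56. Stack: [56]
STORE_FAST q → q=56. Stack: []
LOAD_FAST z → push 121. Stack: [121]
RETURN_VALUE → return 121.

56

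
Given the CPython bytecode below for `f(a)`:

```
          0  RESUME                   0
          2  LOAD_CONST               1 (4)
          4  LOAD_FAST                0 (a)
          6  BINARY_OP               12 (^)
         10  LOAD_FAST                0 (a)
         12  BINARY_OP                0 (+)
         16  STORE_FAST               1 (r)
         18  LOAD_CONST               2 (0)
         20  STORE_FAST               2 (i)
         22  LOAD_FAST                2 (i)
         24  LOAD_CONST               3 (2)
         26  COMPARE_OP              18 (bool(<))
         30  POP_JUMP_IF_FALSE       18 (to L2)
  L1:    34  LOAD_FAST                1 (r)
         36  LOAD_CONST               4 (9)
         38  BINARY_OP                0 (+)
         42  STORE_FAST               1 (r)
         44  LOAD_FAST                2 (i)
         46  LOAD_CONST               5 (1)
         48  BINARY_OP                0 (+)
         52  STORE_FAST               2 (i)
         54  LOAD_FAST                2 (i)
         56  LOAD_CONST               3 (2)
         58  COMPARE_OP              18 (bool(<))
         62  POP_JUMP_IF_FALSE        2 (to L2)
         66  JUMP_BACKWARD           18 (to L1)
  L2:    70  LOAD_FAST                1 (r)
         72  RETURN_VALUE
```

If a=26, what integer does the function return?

LOAD_CONST → push 4. Stack: [4]
LOAD_FAST a → push 26. Stack: [4, 26]
BINARY_OP ^ → 4 ^ 26 = 30. Stack: [30]
LOAD_FAST a → push 26. Stack: [30, 26]
BINARY_OP + → 30 + 26 = 56. Stack: [56]
STORE_FAST r → r=56. Stack: []
LOAD_CONST → push 0. Stack: [0]
STORE_FAST i → i=0. Stack: []
LOAD_FAST i → push 0. Stack: [0]
LOAD_CONST → push 2. Stack: [0, 2]
COMPARE_OP bool(<) → 0 vs 2 = True. Stack: [True]
POP_JUMP_IF_FALSE → pop True; no jump. Stack: []
LOAD_FAST r → push 56. Stack: [56]
LOAD_CONST → push 9. Stack: [56, 9]
BINARY_OP + → 56 + 9 = 65. Stack: [65]
STORE_FAST r → r=65. Stack: []
LOAD_FAST i → push 0. Stack: [0]
LOAD_CONST → push 1. Stack: [0, 1]
BINARY_OP + → 0 + 1 = 1. Stack: [1]
STORE_FAST i → i=1. Stack: []
LOAD_FAST i → push 1. Stack: [1]
LOAD_CONST → push 2. Stack: [1, 2]
COMPARE_OP bool(<) → 1 vs 2 = True. Stack: [True]
POP_JUMP_IF_FALSE → pop True; no jump. Stack: []
LOAD_FAST r → push 65. Stack: [65]
LOAD_CONST → push 9. Stack: [65, 9]
BINARY_OP + → 65 + 9 = 74. Stack: [74]
STORE_FAST r → r=74. Stack: []
LOAD_FAST i → push 1. Stack: [1]
LOAD_CONST → push 1. Stack: [1, 1]
BINARY_OP + → 1 + 1 = 2. Stack: [2]
STORE_FAST i → i=2. Stack: []
LOAD_FAST i → push 2. Stack: [2]
LOAD_CONST → push 2. Stack: [2, 2]
COMPARE_OP bool(<) → 2 vs 2 = False. Stack: [False]
POP_JUMP_IF_FALSE → pop False; jump. Stack: []
LOAD_FAST r → push 74. Stack: [74]
RETURN_VALUE → return 74.

74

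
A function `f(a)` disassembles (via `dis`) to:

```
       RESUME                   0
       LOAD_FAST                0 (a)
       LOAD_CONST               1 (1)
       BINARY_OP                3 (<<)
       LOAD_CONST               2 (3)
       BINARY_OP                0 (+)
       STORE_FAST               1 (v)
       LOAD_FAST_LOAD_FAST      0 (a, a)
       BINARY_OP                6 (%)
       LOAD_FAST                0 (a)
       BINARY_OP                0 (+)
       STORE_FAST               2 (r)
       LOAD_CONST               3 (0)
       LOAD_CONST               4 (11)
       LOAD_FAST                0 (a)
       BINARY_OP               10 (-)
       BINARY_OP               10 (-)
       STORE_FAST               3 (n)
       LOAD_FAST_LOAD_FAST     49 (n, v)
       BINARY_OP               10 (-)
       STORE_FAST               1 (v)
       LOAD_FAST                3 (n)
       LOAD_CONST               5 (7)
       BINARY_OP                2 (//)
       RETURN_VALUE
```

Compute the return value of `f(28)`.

LOAD_FAST a → push 28. Stack: [28]
LOAD_CONST → push 1. Stack: [28, 1]
BINARY_OP << → 28 << 1 = 56. Stack: [56]
LOAD_CONST → push 3. Stack: [56, 3]
BINARY_OP + → 56 + 3 = 59. Stack: [59]
STORE_FAST v → v=59. Stack: []
LOAD_FAST_LOAD_FAST a,a → push 28,28. Stack: [28, 28]
BINARY_OP % → 28 % 28 = 0. Stack: [0]
LOAD_FAST a → push 28. Stack: [0, 28]
BINARY_OP + → 0 + 28 = 28. Stack: [28]
STORE_FAST r → r=28. Stack: []
LOAD_CONST → push 0. Stack: [0]
LOAD_CONST → push 11. Stack: [0, 11]
LOAD_FAST a → push 28. Stack: [0, 11, 28]
BINARY_OP - → 11 - 28 = -17. Stack: [0, -17]
BINARY_OP - → 0 - -17 = 17. Stack: [17]
STORE_FAST n → n=17. Stack: []
LOAD_FAST_LOAD_FAST n,v → push 17,59. Stack: [17, 59]
BINARY_OP - → 17 - 59 = -42. Stack: [-42]
STORE_FAST v → v=-42. Stack: []
LOAD_FAST n → push 17. Stack: [17]
LOAD_CONST → push 7. Stack: [17, 7]
BINARY_OP // → 17 // 7 = 2. Stack: [2]
RETURN_VALUE → return 2.

2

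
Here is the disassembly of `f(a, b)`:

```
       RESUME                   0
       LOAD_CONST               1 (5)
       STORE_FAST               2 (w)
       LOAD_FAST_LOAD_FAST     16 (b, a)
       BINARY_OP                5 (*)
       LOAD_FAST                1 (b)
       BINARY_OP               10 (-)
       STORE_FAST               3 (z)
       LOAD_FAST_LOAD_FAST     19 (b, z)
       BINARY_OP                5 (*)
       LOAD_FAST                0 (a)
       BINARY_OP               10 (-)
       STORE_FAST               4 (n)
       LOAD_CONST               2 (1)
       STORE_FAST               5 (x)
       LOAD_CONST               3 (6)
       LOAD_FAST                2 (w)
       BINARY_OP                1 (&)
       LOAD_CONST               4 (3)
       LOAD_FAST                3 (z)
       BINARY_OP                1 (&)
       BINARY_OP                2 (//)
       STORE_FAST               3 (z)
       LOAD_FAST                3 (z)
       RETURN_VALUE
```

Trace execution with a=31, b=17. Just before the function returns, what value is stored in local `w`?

LOAD_CONST → push 5. Stack: [5]
STORE_FAST w → w=5. Stack: []
LOAD_FAST_LOAD_FAST b,a → push 17,31. Stack: [17, 31]
BINARY_OP * → 17 * 31 = 527. Stack: [527]
LOAD_FAST b → push 17. Stack: [527, 17]
BINARY_OP - → 527 - 17 = 510. Stack: [510]
STORE_FAST z → z=510. Stack: []
LOAD_FAST_LOAD_FAST b,z → push 17,510. Stack: [17, 510]
BINARY_OP * → 17 * 510 = 8670. Stack: [8670]
LOAD_FAST a → push 31. Stack: [8670, 31]
BINARY_OP - → 8670 - 31 = 8639. Stack: [8639]
STORE_FAST n → n=8639. Stack: []
LOAD_CONST → push 1. Stack: [1]
STORE_FAST x → x=1. Stack: []
LOAD_CONST → push 6. Stack: [6]
LOAD_FAST w → push 5. Stack: [6, 5]
BINARY_OP & → 6 & 5 = 4. Stack: [4]
LOAD_CONST → push 3. Stack: [4, 3]
LOAD_FAST z → push 510. Stack: [4, 3, 510]
BINARY_OP & → 3 & 510 = 2. Stack: [4, 2]
BINARY_OP // → 4 // 2 = 2. Stack: [2]
STORE_FAST z → z=2. Stack: []
LOAD_FAST z → push 2. Stack: [2]
RETURN_VALUE → return 2.

5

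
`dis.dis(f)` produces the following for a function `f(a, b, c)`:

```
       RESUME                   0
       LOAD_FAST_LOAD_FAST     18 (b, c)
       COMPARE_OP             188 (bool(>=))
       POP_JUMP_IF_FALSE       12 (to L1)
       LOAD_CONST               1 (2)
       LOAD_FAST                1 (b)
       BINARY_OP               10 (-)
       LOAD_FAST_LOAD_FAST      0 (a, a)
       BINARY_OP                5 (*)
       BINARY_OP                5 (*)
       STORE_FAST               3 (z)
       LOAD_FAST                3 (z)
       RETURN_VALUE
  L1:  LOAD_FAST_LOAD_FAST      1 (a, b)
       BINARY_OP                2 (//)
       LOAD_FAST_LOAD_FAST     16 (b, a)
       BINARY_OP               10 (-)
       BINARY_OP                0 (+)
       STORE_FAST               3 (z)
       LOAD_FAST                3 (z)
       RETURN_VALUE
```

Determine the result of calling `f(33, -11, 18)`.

LOAD_FAST_LOAD_FAST b,c → push -11,18. Stack: [-11, 18]
COMPARE_OP bool(>=) → -11 vs 18 = False. Stack: [False]
POP_JUMP_IF_FALSE → pop False; jump. Stack: []
LOAD_FAST_LOAD_FAST a,b → push 33,-11. Stack: [33, -11]
BINARY_OP // → 33 // -11 = -3. Stack: [-3]
LOAD_FAST_LOAD_FAST b,a → push -11,33. Stack: [-3, -11, 33]
BINARY_OP - → -11 - 33 = -44. Stack: [-3, -44]
BINARY_OP + → -3 + -44 = -47. Stack: [-47]
STORE_FAST z → z=-47. Stack: []
LOAD_FAST z → push -47. Stack: [-47]
RETURN_VALUE → return -47.

-47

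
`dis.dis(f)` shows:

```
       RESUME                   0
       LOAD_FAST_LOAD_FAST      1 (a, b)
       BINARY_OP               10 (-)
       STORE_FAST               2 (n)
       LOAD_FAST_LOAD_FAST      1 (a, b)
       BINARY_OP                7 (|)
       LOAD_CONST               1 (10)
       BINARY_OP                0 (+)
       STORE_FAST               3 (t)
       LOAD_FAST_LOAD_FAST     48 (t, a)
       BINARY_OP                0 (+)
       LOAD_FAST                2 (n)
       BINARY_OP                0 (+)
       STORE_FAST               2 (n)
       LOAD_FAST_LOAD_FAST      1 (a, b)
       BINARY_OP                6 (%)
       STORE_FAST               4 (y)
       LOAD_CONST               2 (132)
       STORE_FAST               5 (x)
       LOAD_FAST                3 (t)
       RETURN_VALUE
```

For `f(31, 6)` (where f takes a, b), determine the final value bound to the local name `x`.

LOAD_FAST_LOAD_FAST a,b → push 31,6. Stack: [31, 6]
BINARY_OP - → 31 - 6 = 25. Stack: [25]
STORE_FAST n → n=25. Stack: []
LOAD_FAST_LOAD_FAST a,b → push 31,6. Stack: [31, 6]
BINARY_OP | → 31 | 6 = 31. Stack: [31]
LOAD_CONST → push 10. Stack: [31, 10]
BINARY_OP + → 31 + 10 = 41. Stack: [41]
STORE_FAST t → t=41. Stack: []
LOAD_FAST_LOAD_FAST t,a → push 41,31. Stack: [41, 31]
BINARY_OP + → 41 + 31 = 72. Stack: [72]
LOAD_FAST n → push 25. Stack: [72, 25]
BINARY_OP + → 72 + 25 = 97. Stack: [97]
STORE_FAST n → n=97. Stack: []
LOAD_FAST_LOAD_FAST a,b → push 31,6. Stack: [31, 6]
BINARY_OP % → 31 % 6 = 1. Stack: [1]
STORE_FAST y → y=1. Stack: []
LOAD_CONST → push 132. Stack: [132]
STORE_FAST x → x=132. Stack: []
LOAD_FAST t → push 41. Stack: [41]
RETURN_VALUE → return 41.

132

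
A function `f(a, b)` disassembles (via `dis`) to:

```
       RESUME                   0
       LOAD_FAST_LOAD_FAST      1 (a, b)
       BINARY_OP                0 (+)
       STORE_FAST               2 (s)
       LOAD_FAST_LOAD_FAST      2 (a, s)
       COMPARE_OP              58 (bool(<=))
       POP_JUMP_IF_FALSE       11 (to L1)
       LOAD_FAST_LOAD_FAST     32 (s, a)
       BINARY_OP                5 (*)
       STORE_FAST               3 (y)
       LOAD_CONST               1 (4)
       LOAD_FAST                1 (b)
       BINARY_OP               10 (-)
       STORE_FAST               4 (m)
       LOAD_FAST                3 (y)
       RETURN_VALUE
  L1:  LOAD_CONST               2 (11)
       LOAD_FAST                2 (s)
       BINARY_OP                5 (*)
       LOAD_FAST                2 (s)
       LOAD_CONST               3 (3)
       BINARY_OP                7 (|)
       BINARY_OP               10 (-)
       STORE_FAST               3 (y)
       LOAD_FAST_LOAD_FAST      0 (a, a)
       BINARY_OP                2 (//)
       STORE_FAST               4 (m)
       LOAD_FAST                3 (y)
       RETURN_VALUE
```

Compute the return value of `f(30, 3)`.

990

LOAD_FAST_LOAD_FAST a,b → push 30,3. Stack: [30, 3]
BINARY_OP + → 30 + 3 = 33. Stack: [33]
STORE_FAST s → s=33. Stack: []
LOAD_FAST_LOAD_FAST a,s → push 30,33. Stack: [30, 33]
COMPARE_OP bool(<=) → 30 vs 33 = True. Stack: [True]
POP_JUMP_IF_FALSE → pop True; no jump. Stack: []
LOAD_FAST_LOAD_FAST s,a → push 33,30. Stack: [33, 30]
BINARY_OP * → 33 * 30 = 990. Stack: [990]
STORE_FAST y → y=990. Stack: []
LOAD_CONST → push 4. Stack: [4]
LOAD_FAST b → push 3. Stack: [4, 3]
BINARY_OP - → 4 - 3 = 1. Stack: [1]
STORE_FAST m → m=1. Stack: []
LOAD_FAST y → push 990. Stack: [990]
RETURN_VALUE → return 990.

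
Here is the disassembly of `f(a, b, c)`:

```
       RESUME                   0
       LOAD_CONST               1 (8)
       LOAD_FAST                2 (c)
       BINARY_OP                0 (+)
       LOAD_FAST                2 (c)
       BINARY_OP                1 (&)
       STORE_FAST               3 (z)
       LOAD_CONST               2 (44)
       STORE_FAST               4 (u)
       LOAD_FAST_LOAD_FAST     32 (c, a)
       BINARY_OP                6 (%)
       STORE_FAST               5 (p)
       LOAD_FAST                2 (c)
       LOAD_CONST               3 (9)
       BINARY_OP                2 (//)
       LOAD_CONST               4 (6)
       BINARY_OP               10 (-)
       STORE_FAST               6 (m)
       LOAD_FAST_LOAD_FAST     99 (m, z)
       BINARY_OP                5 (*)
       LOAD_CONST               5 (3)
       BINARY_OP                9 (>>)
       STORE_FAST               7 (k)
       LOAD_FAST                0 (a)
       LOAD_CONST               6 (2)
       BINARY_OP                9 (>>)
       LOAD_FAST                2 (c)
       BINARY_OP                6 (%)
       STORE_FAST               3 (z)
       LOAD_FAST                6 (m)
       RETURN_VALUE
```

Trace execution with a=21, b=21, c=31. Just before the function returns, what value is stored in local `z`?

LOAD_CONST → push 8. Stack: [8]
LOAD_FAST c → push 31. Stack: [8, 31]
BINARY_OP + → 8 + 31 = 39. Stack: [39]
LOAD_FAST c → push 31. Stack: [39, 31]
BINARY_OP & → 39 & 31 = 7. Stack: [7]
STORE_FAST z → z=7. Stack: []
LOAD_CONST → push 44. Stack: [44]
STORE_FAST u → u=44. Stack: []
LOAD_FAST_LOAD_FAST c,a → push 31,21. Stack: [31, 21]
BINARY_OP % → 31 % 21 = 10. Stack: [10]
STORE_FAST p → p=10. Stack: []
LOAD_FAST c → push 31. Stack: [31]
LOAD_CONST → push 9. Stack: [31, 9]
BINARY_OP // → 31 // 9 = 3. Stack: [3]
LOAD_CONST → push 6. Stack: [3, 6]
BINARY_OP - → 3 - 6 = -3. Stack: [-3]
STORE_FAST m → m=-3. Stack: []
LOAD_FAST_LOAD_FAST m,z → push -3,7. Stack: [-3, 7]
BINARY_OP * → -3 * 7 = -21. Stack: [-21]
LOAD_CONST → push 3. Stack: [-21, 3]
BINARY_OP >> → -21 >> 3 = -3. Stack: [-3]
STORE_FAST k → k=-3. Stack: []
LOAD_FAST a → push 21. Stack: [21]
LOAD_CONST → push 2. Stack: [21, 2]
BINARY_OP >> → 21 >> 2 = 5. Stack: [5]
LOAD_FAST c → push 31. Stack: [5, 31]
BINARY_OP % → 5 % 31 = 5. Stack: [5]
STORE_FAST z → z=5. Stack: []
LOAD_FAST m → push -3. Stack: [-3]
RETURN_VALUE → return -3.

5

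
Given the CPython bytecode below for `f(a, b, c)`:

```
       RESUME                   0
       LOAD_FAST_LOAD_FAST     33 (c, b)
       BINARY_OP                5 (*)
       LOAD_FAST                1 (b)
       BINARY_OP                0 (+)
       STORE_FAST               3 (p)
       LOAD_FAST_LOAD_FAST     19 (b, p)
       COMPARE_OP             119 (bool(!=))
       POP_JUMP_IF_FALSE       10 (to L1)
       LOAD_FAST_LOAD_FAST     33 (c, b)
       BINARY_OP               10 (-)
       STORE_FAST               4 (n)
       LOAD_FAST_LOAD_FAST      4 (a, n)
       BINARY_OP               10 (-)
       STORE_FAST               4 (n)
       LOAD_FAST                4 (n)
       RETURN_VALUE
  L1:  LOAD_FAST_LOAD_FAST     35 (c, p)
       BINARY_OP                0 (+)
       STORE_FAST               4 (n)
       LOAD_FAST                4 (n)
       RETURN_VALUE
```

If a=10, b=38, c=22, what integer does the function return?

LOAD_FAST_LOAD_FAST c,b → push 22,38. Stack: [22, 38]
BINARY_OP * → 22 * 38 = 836. Stack: [836]
LOAD_FAST b → push 38. Stack: [836, 38]
BINARY_OP + → 836 + 38 = 874. Stack: [874]
STORE_FAST p → p=874. Stack: []
LOAD_FAST_LOAD_FAST b,p → push 38,874. Stack: [38, 874]
COMPARE_OP bool(!=) → 38 vs 874 = True. Stack: [True]
POP_JUMP_IF_FALSE → pop True; no jump. Stack: []
LOAD_FAST_LOAD_FAST c,b → push 22,38. Stack: [22, 38]
BINARY_OP - → 22 - 38 = -16. Stack: [-16]
STORE_FAST n → n=-16. Stack: []
LOAD_FAST_LOAD_FAST a,n → push 10,-16. Stack: [10, -16]
BINARY_OP - → 10 - -16 = 26. Stack: [26]
STORE_FAST n → n=26. Stack: []
LOAD_FAST n → push 26. Stack: [26]
RETURN_VALUE → return 26.

26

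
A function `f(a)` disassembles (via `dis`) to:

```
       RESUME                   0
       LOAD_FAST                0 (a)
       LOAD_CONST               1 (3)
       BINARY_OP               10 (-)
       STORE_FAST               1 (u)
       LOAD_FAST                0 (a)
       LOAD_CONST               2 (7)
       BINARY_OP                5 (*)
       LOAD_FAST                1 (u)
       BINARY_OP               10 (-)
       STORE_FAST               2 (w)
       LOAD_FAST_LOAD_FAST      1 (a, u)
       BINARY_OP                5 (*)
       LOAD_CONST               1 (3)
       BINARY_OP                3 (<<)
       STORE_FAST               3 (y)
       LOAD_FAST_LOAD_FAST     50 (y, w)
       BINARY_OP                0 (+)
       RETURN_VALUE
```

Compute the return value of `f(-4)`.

LOAD_FAST a → push -4. Stack: [-4]
LOAD_CONST → push 3. Stack: [-4, 3]
BINARY_OP - → -4 - 3 = -7. Stack: [-7]
STORE_FAST u → u=-7. Stack: []
LOAD_FAST a → push -4. Stack: [-4]
LOAD_CONST → push 7. Stack: [-4, 7]
BINARY_OP * → -4 * 7 = -28. Stack: [-28]
LOAD_FAST u → push -7. Stack: [-28, -7]
BINARY_OP - → -28 - -7 = -21. Stack: [-21]
STORE_FAST w → w=-21. Stack: []
LOAD_FAST_LOAD_FAST a,u → push -4,-7. Stack: [-4, -7]
BINARY_OP * → -4 * -7 = 28. Stack: [28]
LOAD_CONST → push 3. Stack: [28, 3]
BINARY_OP << → 28 << 3 = 224. Stack: [224]
STORE_FAST y → y=224. Stack: []
LOAD_FAST_LOAD_FAST y,w → push 224,-21. Stack: [224, -21]
BINARY_OP + → 224 + -21 = 203. Stack: [203]
RETURN_VALUE → return 203.

203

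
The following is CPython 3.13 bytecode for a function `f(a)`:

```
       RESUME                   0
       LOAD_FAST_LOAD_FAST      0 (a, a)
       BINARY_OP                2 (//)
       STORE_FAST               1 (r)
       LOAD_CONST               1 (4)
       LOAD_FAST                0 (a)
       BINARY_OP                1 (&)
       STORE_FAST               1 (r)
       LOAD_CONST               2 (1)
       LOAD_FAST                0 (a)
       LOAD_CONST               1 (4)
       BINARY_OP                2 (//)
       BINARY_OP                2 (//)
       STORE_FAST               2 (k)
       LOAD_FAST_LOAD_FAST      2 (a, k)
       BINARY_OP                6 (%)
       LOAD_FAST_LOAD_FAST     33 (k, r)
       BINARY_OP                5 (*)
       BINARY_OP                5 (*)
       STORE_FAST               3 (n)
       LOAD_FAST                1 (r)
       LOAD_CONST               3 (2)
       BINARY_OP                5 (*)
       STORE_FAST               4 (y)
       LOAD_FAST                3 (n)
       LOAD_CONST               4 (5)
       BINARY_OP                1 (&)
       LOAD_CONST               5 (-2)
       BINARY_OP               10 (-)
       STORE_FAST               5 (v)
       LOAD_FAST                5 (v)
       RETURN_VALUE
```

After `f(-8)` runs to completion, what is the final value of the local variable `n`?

LOAD_FAST_LOAD_FAST a,a → push -8,-8. Stack: [-8, -8]
BINARY_OP // → -8 // -8 = 1. Stack: [1]
STORE_FAST r → r=1. Stack: []
LOAD_CONST → push 4. Stack: [4]
LOAD_FAST a → push -8. Stack: [4, -8]
BINARY_OP & → 4 & -8 = 0. Stack: [0]
STORE_FAST r → r=0. Stack: []
LOAD_CONST → push 1. Stack: [1]
LOAD_FAST a → push -8. Stack: [1, -8]
LOAD_CONST → push 4. Stack: [1, -8, 4]
BINARY_OP // → -8 // 4 = -2. Stack: [1, -2]
BINARY_OP // → 1 // -2 = -1. Stack: [-1]
STORE_FAST k → k=-1. Stack: []
LOAD_FAST_LOAD_FAST a,k → push -8,-1. Stack: [-8, -1]
BINARY_OP % → -8 % -1 = 0. Stack: [0]
LOAD_FAST_LOAD_FAST k,r → push -1,0. Stack: [0, -1, 0]
BINARY_OP * → -1 * 0 = 0. Stack: [0, 0]
BINARY_OP * → 0 * 0 = 0. Stack: [0]
STORE_FAST n → n=0. Stack: []
LOAD_FAST r → push 0. Stack: [0]
LOAD_CONST → push 2. Stack: [0, 2]
BINARY_OP * → 0 * 2 = 0. Stack: [0]
STORE_FAST y → y=0. Stack: []
LOAD_FAST n → push 0. Stack: [0]
LOAD_CONST → push 5. Stack: [0, 5]
BINARY_OP & → 0 & 5 = 0. Stack: [0]
LOAD_CONST → push -2. Stack: [0, -2]
BINARY_OP - → 0 - -2 = 2. Stack: [2]
STORE_FAST v → v=2. Stack: []
LOAD_FAST v → push 2. Stack: [2]
RETURN_VALUE → return 2.

0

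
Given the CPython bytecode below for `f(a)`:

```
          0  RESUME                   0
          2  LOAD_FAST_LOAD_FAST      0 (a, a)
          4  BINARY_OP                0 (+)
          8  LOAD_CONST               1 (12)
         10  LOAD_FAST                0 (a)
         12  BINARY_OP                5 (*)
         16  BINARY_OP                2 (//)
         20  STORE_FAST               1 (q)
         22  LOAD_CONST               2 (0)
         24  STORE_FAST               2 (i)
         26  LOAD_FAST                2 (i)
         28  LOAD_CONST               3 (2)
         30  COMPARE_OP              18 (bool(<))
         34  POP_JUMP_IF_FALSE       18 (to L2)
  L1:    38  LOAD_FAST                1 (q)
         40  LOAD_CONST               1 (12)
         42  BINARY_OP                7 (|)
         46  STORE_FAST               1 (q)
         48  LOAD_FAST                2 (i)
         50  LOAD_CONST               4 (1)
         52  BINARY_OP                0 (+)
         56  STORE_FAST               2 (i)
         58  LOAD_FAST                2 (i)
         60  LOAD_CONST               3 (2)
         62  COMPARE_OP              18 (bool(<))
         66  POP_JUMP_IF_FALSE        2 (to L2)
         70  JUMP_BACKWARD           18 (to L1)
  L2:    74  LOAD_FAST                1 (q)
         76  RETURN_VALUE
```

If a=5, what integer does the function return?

LOAD_FAST_LOAD_FAST a,a → push 5,5. Stack: [5, 5]
BINARY_OP + → 5 + 5 = 10. Stack: [10]
LOAD_CONST → push 12. Stack: [10, 12]
LOAD_FAST a → push 5. Stack: [10, 12, 5]
BINARY_OP * → 12 * 5 = 60. Stack: [10, 60]
BINARY_OP // → 10 // 60 = 0. Stack: [0]
STORE_FAST q → q=0. Stack: []
LOAD_CONST → push 0. Stack: [0]
STORE_FAST i → i=0. Stack: []
LOAD_FAST i → push 0. Stack: [0]
LOAD_CONST → push 2. Stack: [0, 2]
COMPARE_OP bool(<) → 0 vs 2 = True. Stack: [True]
POP_JUMP_IF_FALSE → pop True; no jump. Stack: []
LOAD_FAST q → push 0. Stack: [0]
LOAD_CONST → push 12. Stack: [0, 12]
BINARY_OP | → 0 | 12 = 12. Stack: [12]
STORE_FAST q → q=12. Stack: []
LOAD_FAST i → push 0. Stack: [0]
LOAD_CONST → push 1. Stack: [0, 1]
BINARY_OP + → 0 + 1 = 1. Stack: [1]
STORE_FAST i → i=1. Stack: []
LOAD_FAST i → push 1. Stack: [1]
LOAD_CONST → push 2. Stack: [1, 2]
COMPARE_OP bool(<) → 1 vs 2 = True. Stack: [True]
POP_JUMP_IF_FALSE → pop True; no jump. Stack: []
LOAD_FAST q → push 12. Stack: [12]
LOAD_CONST → push 12. Stack: [12, 12]
BINARY_OP | → 12 | 12 = 12. Stack: [12]
STORE_FAST q → q=12. Stack: []
LOAD_FAST i → push 1. Stack: [1]
LOAD_CONST → push 1. Stack: [1, 1]
BINARY_OP + → 1 + 1 = 2. Stack: [2]
STORE_FAST i → i=2. Stack: []
LOAD_FAST i → push 2. Stack: [2]
LOAD_CONST → push 2. Stack: [2, 2]
COMPARE_OP bool(<) → 2 vs 2 = False. Stack: [False]
POP_JUMP_IF_FALSE → pop False; jump. Stack: []
LOAD_FAST q → push 12. Stack: [12]
RETURN_VALUE → return 12.

12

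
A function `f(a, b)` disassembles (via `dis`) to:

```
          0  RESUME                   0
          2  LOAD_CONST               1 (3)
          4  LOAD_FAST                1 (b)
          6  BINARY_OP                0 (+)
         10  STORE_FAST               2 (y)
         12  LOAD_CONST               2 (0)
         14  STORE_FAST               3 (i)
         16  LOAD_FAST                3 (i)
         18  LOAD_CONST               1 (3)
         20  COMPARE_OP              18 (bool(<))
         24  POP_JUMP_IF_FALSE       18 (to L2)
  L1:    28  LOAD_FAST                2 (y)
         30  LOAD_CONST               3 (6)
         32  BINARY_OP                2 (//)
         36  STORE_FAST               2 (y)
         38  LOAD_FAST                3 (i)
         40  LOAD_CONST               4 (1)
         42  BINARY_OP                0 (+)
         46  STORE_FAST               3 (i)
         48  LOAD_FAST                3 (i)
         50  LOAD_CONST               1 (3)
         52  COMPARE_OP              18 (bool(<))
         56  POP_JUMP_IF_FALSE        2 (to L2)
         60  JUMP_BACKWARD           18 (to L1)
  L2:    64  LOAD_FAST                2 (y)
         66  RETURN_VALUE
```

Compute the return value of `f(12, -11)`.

-1

LOAD_CONST → push 3. Stack: [3]
LOAD_FAST b → push -11. Stack: [3, -11]
BINARY_OP + → 3 + -11 = -8. Stack: [-8]
STORE_FAST y → y=-8. Stack: []
LOAD_CONST → push 0. Stack: [0]
STORE_FAST i → i=0. Stack: []
LOAD_FAST i → push 0. Stack: [0]
LOAD_CONST → push 3. Stack: [0, 3]
COMPARE_OP bool(<) → 0 vs 3 = True. Stack: [True]
POP_JUMP_IF_FALSE → pop True; no jump. Stack: []
LOAD_FAST y → push -8. Stack: [-8]
LOAD_CONST → push 6. Stack: [-8, 6]
BINARY_OP // → -8 // 6 = -2. Stack: [-2]
STORE_FAST y → y=-2. Stack: []
LOAD_FAST i → push 0. Stack: [0]
LOAD_CONST → push 1. Stack: [0, 1]
BINARY_OP + → 0 + 1 = 1. Stack: [1]
STORE_FAST i → i=1. Stack: []
LOAD_FAST i → push 1. Stack: [1]
LOAD_CONST → push 3. Stack: [1, 3]
COMPARE_OP bool(<) → 1 vs 3 = True. Stack: [True]
POP_JUMP_IF_FALSE → pop True; no jump. Stack: []
LOAD_FAST y → push -2. Stack: [-2]
LOAD_CONST → push 6. Stack: [-2, 6]
BINARY_OP // → -2 // 6 = -1. Stack: [-1]
STORE_FAST y → y=-1. Stack: []
LOAD_FAST i → push 1. Stack: [1]
LOAD_CONST → push 1. Stack: [1, 1]
BINARY_OP + → 1 + 1 = 2. Stack: [2]
STORE_FAST i → i=2. Stack: []
LOAD_FAST i → push 2. Stack: [2]
LOAD_CONST → push 3. Stack: [2, 3]
COMPARE_OP bool(<) → 2 vs 3 = True. Stack: [True]
POP_JUMP_IF_FALSE → pop True; no jump. Stack: []
LOAD_FAST y → push -1. Stack: [-1]
LOAD_CONST → push 6. Stack: [-1, 6]
BINARY_OP // → -1 // 6 = -1. Stack: [-1]
STORE_FAST y → y=-1. Stack: []
LOAD_FAST i → push 2. Stack: [2]
LOAD_CONST → push 1. Stack: [2, 1]
BINARY_OP + → 2 + 1 = 3. Stack: [3]
STORE_FAST i → i=3. Stack: []
LOAD_FAST i → push 3. Stack: [3]
LOAD_CONST → push 3. Stack: [3, 3]
COMPARE_OP bool(<) → 3 vs 3 = False. Stack: [False]
POP_JUMP_IF_FALSE → pop False; jump. Stack: []
LOAD_FAST y → push -1. Stack: [-1]
RETURN_VALUE → return -1.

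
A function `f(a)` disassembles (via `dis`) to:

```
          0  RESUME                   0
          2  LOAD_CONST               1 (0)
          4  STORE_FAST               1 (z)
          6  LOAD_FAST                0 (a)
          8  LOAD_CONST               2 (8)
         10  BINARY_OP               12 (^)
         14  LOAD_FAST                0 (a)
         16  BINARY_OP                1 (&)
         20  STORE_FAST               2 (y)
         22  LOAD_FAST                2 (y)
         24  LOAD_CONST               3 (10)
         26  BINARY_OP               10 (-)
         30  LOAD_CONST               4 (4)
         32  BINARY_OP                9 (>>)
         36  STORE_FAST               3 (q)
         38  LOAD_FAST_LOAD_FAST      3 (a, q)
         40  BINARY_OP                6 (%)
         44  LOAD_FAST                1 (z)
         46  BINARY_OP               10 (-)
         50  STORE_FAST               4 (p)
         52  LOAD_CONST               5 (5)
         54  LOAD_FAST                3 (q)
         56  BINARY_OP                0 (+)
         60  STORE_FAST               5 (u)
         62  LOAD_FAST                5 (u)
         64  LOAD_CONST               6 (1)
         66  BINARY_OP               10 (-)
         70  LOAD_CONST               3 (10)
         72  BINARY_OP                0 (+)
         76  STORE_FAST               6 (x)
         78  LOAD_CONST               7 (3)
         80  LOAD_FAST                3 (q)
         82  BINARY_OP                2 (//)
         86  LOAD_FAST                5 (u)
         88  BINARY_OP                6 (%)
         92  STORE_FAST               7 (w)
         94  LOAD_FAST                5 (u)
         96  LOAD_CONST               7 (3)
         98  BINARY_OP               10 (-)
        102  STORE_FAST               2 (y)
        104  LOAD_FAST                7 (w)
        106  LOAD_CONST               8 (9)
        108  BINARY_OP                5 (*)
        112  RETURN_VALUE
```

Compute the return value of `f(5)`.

9

LOAD_CONST → push 0. Stack: [0]
STORE_FAST z → z=0. Stack: []
LOAD_FAST a → push 5. Stack: [5]
LOAD_CONST → push 8. Stack: [5, 8]
BINARY_OP ^ → 5 ^ 8 = 13. Stack: [13]
LOAD_FAST a → push 5. Stack: [13, 5]
BINARY_OP & → 13 & 5 = 5. Stack: [5]
STORE_FAST y → y=5. Stack: []
LOAD_FAST y → push 5. Stack: [5]
LOAD_CONST → push 10. Stack: [5, 10]
BINARY_OP - → 5 - 10 = -5. Stack: [-5]
LOAD_CONST → push 4. Stack: [-5, 4]
BINARY_OP >> → -5 >> 4 = -1. Stack: [-1]
STORE_FAST q → q=-1. Stack: []
LOAD_FAST_LOAD_FAST a,q → push 5,-1. Stack: [5, -1]
BINARY_OP % → 5 % -1 = 0. Stack: [0]
LOAD_FAST z → push 0. Stack: [0, 0]
BINARY_OP - → 0 - 0 = 0. Stack: [0]
STORE_FAST p → p=0. Stack: []
LOAD_CONST → push 5. Stack: [5]
LOAD_FAST q → push -1. Stack: [5, -1]
BINARY_OP + → 5 + -1 = 4. Stack: [4]
STORE_FAST u → u=4. Stack: []
LOAD_FAST u → push 4. Stack: [4]
LOAD_CONST → push 1. Stack: [4, 1]
BINARY_OP - → 4 - 1 = 3. Stack: [3]
LOAD_CONST → push 10. Stack: [3, 10]
BINARY_OP + → 3 + 10 = 13. Stack: [13]
STORE_FAST x → x=13. Stack: []
LOAD_CONST → push 3. Stack: [3]
LOAD_FAST q → push -1. Stack: [3, -1]
BINARY_OP // → 3 // -1 = -3. Stack: [-3]
LOAD_FAST u → push 4. Stack: [-3, 4]
BINARY_OP % → -3 % 4 = 1. Stack: [1]
STORE_FAST w → w=1. Stack: []
LOAD_FAST u → push 4. Stack: [4]
LOAD_CONST → push 3. Stack: [4, 3]
BINARY_OP - → 4 - 3 = 1. Stack: [1]
STORE_FAST y → y=1. Stack: []
LOAD_FAST w → push 1. Stack: [1]
LOAD_CONST → push 9. Stack: [1, 9]
BINARY_OP * → 1 * 9 = 9. Stack: [9]
RETURN_VALUE → return 9.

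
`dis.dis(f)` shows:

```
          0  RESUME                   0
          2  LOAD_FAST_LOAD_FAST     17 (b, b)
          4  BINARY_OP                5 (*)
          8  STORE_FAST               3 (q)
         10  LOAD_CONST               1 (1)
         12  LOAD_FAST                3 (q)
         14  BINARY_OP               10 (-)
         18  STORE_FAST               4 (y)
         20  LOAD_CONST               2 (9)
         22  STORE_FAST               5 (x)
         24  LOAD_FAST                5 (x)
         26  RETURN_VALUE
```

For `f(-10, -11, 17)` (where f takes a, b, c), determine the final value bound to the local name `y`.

-120

LOAD_FAST_LOAD_FAST b,b → push -11,-11. Stack: [-11, -11]
BINARY_OP * → -11 * -11 = 121. Stack: [121]
STORE_FAST q → q=121. Stack: []
LOAD_CONST → push 1. Stack: [1]
LOAD_FAST q → push 121. Stack: [1, 121]
BINARY_OP - → 1 - 121 = -120. Stack: [-120]
STORE_FAST y → y=-120. Stack: []
LOAD_CONST → push 9. Stack: [9]
STORE_FAST x → x=9. Stack: []
LOAD_FAST x → push 9. Stack: [9]
RETURN_VALUE → return 9.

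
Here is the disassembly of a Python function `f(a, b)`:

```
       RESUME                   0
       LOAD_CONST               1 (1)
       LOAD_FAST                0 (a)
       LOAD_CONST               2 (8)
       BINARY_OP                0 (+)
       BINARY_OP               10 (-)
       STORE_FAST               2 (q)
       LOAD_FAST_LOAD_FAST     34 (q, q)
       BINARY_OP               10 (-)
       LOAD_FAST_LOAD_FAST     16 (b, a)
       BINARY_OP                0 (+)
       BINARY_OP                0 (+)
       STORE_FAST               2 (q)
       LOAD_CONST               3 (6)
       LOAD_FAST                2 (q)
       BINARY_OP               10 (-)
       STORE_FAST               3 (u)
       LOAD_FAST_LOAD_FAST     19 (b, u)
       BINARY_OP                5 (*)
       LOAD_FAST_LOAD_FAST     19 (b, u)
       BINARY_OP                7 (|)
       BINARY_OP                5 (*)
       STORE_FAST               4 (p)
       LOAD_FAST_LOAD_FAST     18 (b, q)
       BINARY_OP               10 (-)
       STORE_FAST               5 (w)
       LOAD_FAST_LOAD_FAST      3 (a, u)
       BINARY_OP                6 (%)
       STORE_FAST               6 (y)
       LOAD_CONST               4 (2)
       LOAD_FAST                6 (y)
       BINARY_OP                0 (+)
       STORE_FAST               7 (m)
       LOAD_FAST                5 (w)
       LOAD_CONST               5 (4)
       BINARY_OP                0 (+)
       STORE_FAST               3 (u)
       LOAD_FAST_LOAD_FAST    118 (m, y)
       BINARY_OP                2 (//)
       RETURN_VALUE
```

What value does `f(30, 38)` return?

0

LOAD_CONST → push 1. Stack: [1]
LOAD_FAST a → push 30. Stack: [1, 30]
LOAD_CONST → push 8. Stack: [1, 30, 8]
BINARY_OP + → 30 + 8 = 38. Stack: [1, 38]
BINARY_OP - → 1 - 38 = -37. Stack: [-37]
STORE_FAST q → q=-37. Stack: []
LOAD_FAST_LOAD_FAST q,q → push -37,-37. Stack: [-37, -37]
BINARY_OP - → -37 - -37 = 0. Stack: [0]
LOAD_FAST_LOAD_FAST b,a → push 38,30. Stack: [0, 38, 30]
BINARY_OP + → 38 + 30 = 68. Stack: [0, 68]
BINARY_OP + → 0 + 68 = 68. Stack: [68]
STORE_FAST q → q=68. Stack: []
LOAD_CONST → push 6. Stack: [6]
LOAD_FAST q → push 68. Stack: [6, 68]
BINARY_OP - → 6 - 68 = -62. Stack: [-62]
STORE_FAST u → u=-62. Stack: []
LOAD_FAST_LOAD_FAST b,u → push 38,-62. Stack: [38, -62]
BINARY_OP * → 38 * -62 = -2356. Stack: [-2356]
LOAD_FAST_LOAD_FAST b,u → push 38,-62. Stack: [-2356, 38, -62]
BINARY_OP | → 38 | -62 = -26. Stack: [-2356, -26]
BINARY_OP * → -2356 * -26 = 61256. Stack: [61256]
STORE_FAST p → p=61256. Stack: []
LOAD_FAST_LOAD_FAST b,q → push 38,68. Stack: [38, 68]
BINARY_OP - → 38 - 68 = -30. Stack: [-30]
STORE_FAST w → w=-30. Stack: []
LOAD_FAST_LOAD_FAST a,u → push 30,-62. Stack: [30, -62]
BINARY_OP % → 30 % -62 = -32. Stack: [-32]
STORE_FAST y → y=-32. Stack: []
LOAD_CONST → push 2. Stack: [2]
LOAD_FAST y → push -32. Stack: [2, -32]
BINARY_OP + → 2 + -32 = -30. Stack: [-30]
STORE_FAST m → m=-30. Stack: []
LOAD_FAST w → push -30. Stack: [-30]
LOAD_CONST → push 4. Stack: [-30, 4]
BINARY_OP + → -30 + 4 = -26. Stack: [-26]
STORE_FAST u → u=-26. Stack: []
LOAD_FAST_LOAD_FAST m,y → push -30,-32. Stack: [-30, -32]
BINARY_OP // → -30 // -32 = 0. Stack: [0]
RETURN_VALUE → return 0.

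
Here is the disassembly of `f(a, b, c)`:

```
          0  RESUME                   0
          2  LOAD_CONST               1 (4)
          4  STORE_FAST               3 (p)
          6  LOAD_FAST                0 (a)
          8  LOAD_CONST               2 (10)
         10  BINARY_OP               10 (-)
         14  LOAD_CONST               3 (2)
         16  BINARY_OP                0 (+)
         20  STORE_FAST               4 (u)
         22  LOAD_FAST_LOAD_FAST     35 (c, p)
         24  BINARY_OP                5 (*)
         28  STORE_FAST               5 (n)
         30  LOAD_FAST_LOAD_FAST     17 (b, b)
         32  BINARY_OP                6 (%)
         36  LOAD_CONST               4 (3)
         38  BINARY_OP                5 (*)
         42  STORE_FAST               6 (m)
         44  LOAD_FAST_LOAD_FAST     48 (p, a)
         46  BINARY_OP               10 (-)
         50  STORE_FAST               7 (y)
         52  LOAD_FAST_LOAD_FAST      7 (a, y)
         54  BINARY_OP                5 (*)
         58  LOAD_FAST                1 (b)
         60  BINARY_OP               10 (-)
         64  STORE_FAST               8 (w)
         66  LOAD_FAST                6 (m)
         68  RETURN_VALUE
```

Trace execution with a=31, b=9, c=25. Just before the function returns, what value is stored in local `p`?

LOAD_CONST → push 4. Stack: [4]
STORE_FAST p → p=4. Stack: []
LOAD_FAST a → push 31. Stack: [31]
LOAD_CONST → push 10. Stack: [31, 10]
BINARY_OP - → 31 - 10 = 21. Stack: [21]
LOAD_CONST → push 2. Stack: [21, 2]
BINARY_OP + → 21 + 2 = 23. Stack: [23]
STORE_FAST u → u=23. Stack: []
LOAD_FAST_LOAD_FAST c,p → push 25,4. Stack: [25, 4]
BINARY_OP * → 25 * 4 = 100. Stack: [100]
STORE_FAST n → n=100. Stack: []
LOAD_FAST_LOAD_FAST b,b → push 9,9. Stack: [9, 9]
BINARY_OP % → 9 % 9 = 0. Stack: [0]
LOAD_CONST → push 3. Stack: [0, 3]
BINARY_OP * → 0 * 3 = 0. Stack: [0]
STORE_FAST m → m=0. Stack: []
LOAD_FAST_LOAD_FAST p,a → push 4,31. Stack: [4, 31]
BINARY_OP - → 4 - 31 = -27. Stack: [-27]
STORE_FAST y → y=-27. Stack: []
LOAD_FAST_LOAD_FAST a,y → push 31,-27. Stack: [31, -27]
BINARY_OP * → 31 * -27 = -837. Stack: [-837]
LOAD_FAST b → push 9. Stack: [-837, 9]
BINARY_OP - → -837 - 9 = -846. Stack: [-846]
STORE_FAST w → w=-846. Stack: []
LOAD_FAST m → push 0. Stack: [0]
RETURN_VALUE → return 0.

4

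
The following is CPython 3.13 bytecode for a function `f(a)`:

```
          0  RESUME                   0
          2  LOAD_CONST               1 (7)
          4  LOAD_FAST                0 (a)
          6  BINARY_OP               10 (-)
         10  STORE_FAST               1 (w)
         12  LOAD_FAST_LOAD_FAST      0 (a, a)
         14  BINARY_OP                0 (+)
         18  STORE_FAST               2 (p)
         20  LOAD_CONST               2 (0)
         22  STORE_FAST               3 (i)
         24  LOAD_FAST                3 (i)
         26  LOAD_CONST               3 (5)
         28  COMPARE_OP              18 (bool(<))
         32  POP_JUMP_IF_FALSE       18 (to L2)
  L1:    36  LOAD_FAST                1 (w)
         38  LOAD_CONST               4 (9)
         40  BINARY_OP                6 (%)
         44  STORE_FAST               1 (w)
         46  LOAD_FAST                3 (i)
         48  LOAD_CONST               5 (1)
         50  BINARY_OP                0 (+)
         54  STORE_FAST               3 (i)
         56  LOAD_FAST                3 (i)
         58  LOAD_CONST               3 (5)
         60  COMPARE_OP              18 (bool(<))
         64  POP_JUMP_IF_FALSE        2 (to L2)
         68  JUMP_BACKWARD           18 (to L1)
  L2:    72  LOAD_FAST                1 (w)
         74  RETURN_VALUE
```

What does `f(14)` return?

LOAD_CONST → push 7
LOAD_FAST a → push 14
BINARY_OP - → 7 - 14 = -7
STORE_FAST w → w=-7
LOAD_FAST_LOAD_FAST a,a → push 14,14
BINARY_OP + → 14 + 14 = 28
STORE_FAST p → p=28
LOAD_CONST → push 0
STORE_FAST i → i=0
LOAD_FAST i → push 0
LOAD_CONST → push 5
COMPARE_OP bool(<) → 0 vs 5 = True
POP_JUMP_IF_FALSE → pop True; no jump
LOAD_FAST w → push -7
LOAD_CONST → push 9
BINARY_OP % → -7 % 9 = 2
STORE_FAST w → w=2
LOAD_FAST i → push 0
LOAD_CONST → push 1
BINARY_OP + → 0 + 1 = 1
STORE_FAST i → i=1
LOAD_FAST i → push 1
LOAD_CONST → push 5
COMPARE_OP bool(<) → 1 vs 5 = True
POP_JUMP_IF_FALSE → pop True; no jump
LOAD_FAST w → push 2
LOAD_CONST → push 9
BINARY_OP % → 2 % 9 = 2
STORE_FAST w → w=2
LOAD_FAST i → push 1
LOAD_CONST → push 1
BINARY_OP + → 1 + 1 = 2
STORE_FAST i → i=2
LOAD_FAST i → push 2
LOAD_CONST → push 5
COMPARE_OP bool(<) → 2 vs 5 = True
POP_JUMP_IF_FALSE → pop True; no jump
LOAD_FAST w → push 2
LOAD_CONST → push 9
BINARY_OP % → 2 % 9 = 2
STORE_FAST w → w=2
LOAD_FAST i → push 2
LOAD_CONST → push 1
BINARY_OP + → 2 + 1 = 3
STORE_FAST i → i=3
LOAD_FAST i → push 3
LOAD_CONST → push 5
COMPARE_OP bool(<) → 3 vs 5 = True
POP_JUMP_IF_FALSE → pop True; no jump
LOAD_FAST w → push 2
LOAD_CONST → push 9
BINARY_OP % → 2 % 9 = 2
STORE_FAST w → w=2
LOAD_FAST i → push 3
LOAD_CONST → push 1
BINARY_OP + → 3 + 1 = 4
STORE_FAST i → i=4
LOAD_FAST i → push 4
LOAD_CONST → push 5
COMPARE_OP bool(<) → 4 vs 5 = True
POP_JUMP_IF_FALSE → pop True; no jump
LOAD_FAST w → push 2
LOAD_CONST → push 9
BINARY_OP % → 2 % 9 = 2
STORE_FAST w → w=2
LOAD_FAST i → push 4
LOAD_CONST → push 1
BINARY_OP + → 4 + 1 = 5
STORE_FAST i → i=5
LOAD_FAST i → push 5
LOAD_CONST → push 5
COMPARE_OP bool(<) → 5 vs 5 = False
POP_JUMP_IF_FALSE → pop False; jump
LOAD_FAST w → push 2
RETURN_VALUE → return 2.

2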